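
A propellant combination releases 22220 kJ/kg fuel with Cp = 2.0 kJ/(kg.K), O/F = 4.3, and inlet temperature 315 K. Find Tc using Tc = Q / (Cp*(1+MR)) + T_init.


Tc = 22220 / (2.0 * (1 + 4.3)) + 315 = 2411 K

2411 K


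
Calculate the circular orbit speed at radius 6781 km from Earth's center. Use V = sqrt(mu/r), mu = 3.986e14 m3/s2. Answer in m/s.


V = sqrt(3.986e14 / 6781000) = 7667 m/s

7667 m/s


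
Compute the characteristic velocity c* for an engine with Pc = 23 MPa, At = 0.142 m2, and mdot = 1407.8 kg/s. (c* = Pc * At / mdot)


c* = 23e6 * 0.142 / 1407.8 = 2320 m/s

2320 m/s


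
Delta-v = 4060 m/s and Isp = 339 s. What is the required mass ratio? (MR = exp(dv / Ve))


Ve = 339 * 9.81 = 3325.59 m/s
MR = exp(4060 / 3325.59) = 3.39

3.39


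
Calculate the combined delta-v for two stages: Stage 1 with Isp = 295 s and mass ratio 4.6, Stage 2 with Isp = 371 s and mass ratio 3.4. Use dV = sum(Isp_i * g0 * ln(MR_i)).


dV1 = 295 * 9.81 * ln(4.6) = 4416.3 m/s
dV2 = 371 * 9.81 * ln(3.4) = 4453.9 m/s
Total dV = 4416.3 + 4453.9 = 8870.2 m/s ~ 8870 m/s

8870 m/s


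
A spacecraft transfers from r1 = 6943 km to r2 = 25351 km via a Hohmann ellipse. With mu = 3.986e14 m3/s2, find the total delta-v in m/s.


V1 = sqrt(mu/r1) = 7576.96 m/s
dV1 = V1*(sqrt(2*r2/(r1+r2)) - 1) = 1916.98 m/s
V2 = sqrt(mu/r2) = 3965.25 m/s
dV2 = V2*(1 - sqrt(2*r1/(r1+r2))) = 1365.1 m/s
Total dV = 3282 m/s

3282 m/s


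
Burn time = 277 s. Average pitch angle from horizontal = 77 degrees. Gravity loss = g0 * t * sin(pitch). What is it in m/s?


GL = 9.81 * 277 * sin(77 deg) = 2648 m/s

2648 m/s


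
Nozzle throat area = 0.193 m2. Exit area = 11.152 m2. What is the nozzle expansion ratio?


AR = 11.152 / 0.193 = 57.8

57.8


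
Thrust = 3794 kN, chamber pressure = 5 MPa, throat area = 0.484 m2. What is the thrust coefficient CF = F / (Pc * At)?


CF = 3794000 / (5e6 * 0.484) = 1.57

1.57


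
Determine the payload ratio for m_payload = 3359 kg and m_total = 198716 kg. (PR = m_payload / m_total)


PR = 3359 / 198716 = 0.0169

0.0169


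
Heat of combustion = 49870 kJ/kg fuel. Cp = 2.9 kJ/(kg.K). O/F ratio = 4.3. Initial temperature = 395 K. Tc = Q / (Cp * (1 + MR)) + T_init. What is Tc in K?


Tc = 49870 / (2.9 * (1 + 4.3)) + 395 = 3640 K

3640 K


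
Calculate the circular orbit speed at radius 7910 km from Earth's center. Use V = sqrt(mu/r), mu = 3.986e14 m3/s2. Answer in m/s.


V = sqrt(3.986e14 / 7910000) = 7099 m/s

7099 m/s


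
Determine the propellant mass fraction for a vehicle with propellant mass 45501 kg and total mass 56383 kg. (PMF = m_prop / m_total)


PMF = 45501 / 56383 = 0.807

0.807


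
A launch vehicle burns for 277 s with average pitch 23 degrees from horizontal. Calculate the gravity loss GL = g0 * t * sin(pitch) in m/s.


GL = 9.81 * 277 * sin(23 deg) = 1062 m/s

1062 m/s


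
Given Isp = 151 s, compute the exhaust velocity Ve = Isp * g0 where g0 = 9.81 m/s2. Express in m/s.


Ve = Isp * g0 = 151 * 9.81 = 1481.3 m/s

1481.3 m/s


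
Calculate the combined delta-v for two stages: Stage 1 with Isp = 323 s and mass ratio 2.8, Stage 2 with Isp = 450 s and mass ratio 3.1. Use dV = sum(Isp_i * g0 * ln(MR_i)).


dV1 = 323 * 9.81 * ln(2.8) = 3262.5 m/s
dV2 = 450 * 9.81 * ln(3.1) = 4994.6 m/s
Total dV = 3262.5 + 4994.6 = 8257.1 m/s ~ 8257 m/s

8257 m/s


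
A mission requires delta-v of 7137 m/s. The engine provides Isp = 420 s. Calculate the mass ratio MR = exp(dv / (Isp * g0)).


Ve = 420 * 9.81 = 4120.2 m/s
MR = exp(7137 / 4120.2) = 5.653

5.653


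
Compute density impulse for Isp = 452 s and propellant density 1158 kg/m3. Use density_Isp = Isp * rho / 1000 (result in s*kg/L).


rho*Isp = 452 * 1158 / 1000 = 523 s*kg/L

523 s*kg/L


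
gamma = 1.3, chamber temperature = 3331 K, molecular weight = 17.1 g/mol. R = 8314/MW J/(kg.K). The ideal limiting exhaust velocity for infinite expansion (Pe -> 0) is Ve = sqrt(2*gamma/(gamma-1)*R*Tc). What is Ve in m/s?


R = 8314 / 17.1 = 486.2 J/(kg.K)
Ve = sqrt(2 * 1.3 / (1.3 - 1) * 486.2 * 3331) = 3746 m/s

3746 m/s


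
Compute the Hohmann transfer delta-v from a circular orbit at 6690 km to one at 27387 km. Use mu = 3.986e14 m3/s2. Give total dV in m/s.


V1 = sqrt(mu/r1) = 7718.9 m/s
dV1 = V1*(sqrt(2*r2/(r1+r2)) - 1) = 2067.25 m/s
V2 = sqrt(mu/r2) = 3815.02 m/s
dV2 = V2*(1 - sqrt(2*r1/(r1+r2))) = 1424.49 m/s
Total dV = 3492 m/s

3492 m/s


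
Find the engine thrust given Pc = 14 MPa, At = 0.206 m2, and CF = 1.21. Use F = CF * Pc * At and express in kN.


F = 1.21 * 14e6 * 0.206 = 3.4896e+06 N = 3489.6 kN

3489.6 kN


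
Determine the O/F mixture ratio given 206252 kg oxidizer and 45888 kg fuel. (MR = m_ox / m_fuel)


MR = 206252 / 45888 = 4.49

4.49


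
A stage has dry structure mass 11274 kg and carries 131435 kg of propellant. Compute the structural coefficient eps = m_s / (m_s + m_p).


eps = 11274 / (11274 + 131435) = 0.079

0.079


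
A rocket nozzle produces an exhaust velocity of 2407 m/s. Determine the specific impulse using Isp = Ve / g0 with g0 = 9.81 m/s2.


Isp = Ve / g0 = 2407 / 9.81 = 245.4 s

245.4 s


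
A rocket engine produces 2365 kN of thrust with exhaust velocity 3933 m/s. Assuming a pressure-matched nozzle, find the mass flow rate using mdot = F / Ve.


mdot = F / Ve = 2365000 / 3933 = 601.3 kg/s

601.3 kg/s


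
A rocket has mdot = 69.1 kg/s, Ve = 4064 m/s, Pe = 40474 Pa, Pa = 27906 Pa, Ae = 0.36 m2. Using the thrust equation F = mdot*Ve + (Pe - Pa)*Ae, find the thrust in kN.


F = 69.1 * 4064 + (40474 - 27906) * 0.36 = 285347.0 N = 285.3 kN

285.3 kN


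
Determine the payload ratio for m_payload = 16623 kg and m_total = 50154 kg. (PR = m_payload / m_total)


PR = 16623 / 50154 = 0.3314

0.3314


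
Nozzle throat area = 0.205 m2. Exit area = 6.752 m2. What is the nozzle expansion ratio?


AR = 6.752 / 0.205 = 32.9

32.9


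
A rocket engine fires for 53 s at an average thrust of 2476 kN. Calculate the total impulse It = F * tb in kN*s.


It = 2476 * 53 = 131228 kN*s

131228 kN*s


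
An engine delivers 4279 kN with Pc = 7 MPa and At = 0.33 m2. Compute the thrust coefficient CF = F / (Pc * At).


CF = 4279000 / (7e6 * 0.33) = 1.85

1.85


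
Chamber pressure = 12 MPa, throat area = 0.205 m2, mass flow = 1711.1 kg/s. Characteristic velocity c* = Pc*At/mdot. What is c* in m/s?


c* = 12e6 * 0.205 / 1711.1 = 1438 m/s

1438 m/s


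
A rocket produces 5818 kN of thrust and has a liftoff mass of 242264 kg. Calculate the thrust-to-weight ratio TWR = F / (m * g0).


TWR = 5818000 / (242264 * 9.81) = 2.45

2.45


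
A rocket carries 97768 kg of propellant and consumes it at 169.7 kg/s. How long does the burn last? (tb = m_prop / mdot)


tb = 97768 / 169.7 = 576.1 s

576.1 s


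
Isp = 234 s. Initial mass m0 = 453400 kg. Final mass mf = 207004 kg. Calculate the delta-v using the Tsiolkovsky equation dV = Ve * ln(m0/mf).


Ve = 234 * 9.81 = 2295.54 m/s
dV = 2295.54 * ln(453400/207004) = 1800 m/s

1800 m/s


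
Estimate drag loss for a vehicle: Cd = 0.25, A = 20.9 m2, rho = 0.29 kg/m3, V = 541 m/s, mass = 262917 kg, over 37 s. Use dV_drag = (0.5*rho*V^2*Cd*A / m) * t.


D = 0.5 * 0.29 * 541^2 * 0.25 * 20.9 = 221742.44 N
a = 221742.44 / 262917 = 0.8434 m/s2
dV = 0.8434 * 37 = 31.2 m/s

31.2 m/s


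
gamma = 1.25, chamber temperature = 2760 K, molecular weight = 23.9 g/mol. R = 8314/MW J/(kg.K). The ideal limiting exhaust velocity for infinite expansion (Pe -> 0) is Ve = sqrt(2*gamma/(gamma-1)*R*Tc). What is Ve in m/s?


R = 8314 / 23.9 = 347.87 J/(kg.K)
Ve = sqrt(2 * 1.25 / (1.25 - 1) * 347.87 * 2760) = 3099 m/s

3099 m/s


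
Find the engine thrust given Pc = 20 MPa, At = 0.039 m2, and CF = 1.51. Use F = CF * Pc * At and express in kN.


F = 1.51 * 20e6 * 0.039 = 1.1778e+06 N = 1177.8 kN

1177.8 kN


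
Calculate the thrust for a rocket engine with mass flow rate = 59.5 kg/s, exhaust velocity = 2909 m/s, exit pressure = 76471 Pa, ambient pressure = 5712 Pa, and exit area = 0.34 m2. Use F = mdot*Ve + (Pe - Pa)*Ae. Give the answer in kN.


F = 59.5 * 2909 + (76471 - 5712) * 0.34 = 197144.0 N = 197.1 kN

197.1 kN


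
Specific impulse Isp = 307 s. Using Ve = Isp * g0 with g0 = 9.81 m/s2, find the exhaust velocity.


Ve = Isp * g0 = 307 * 9.81 = 3011.7 m/s

3011.7 m/s


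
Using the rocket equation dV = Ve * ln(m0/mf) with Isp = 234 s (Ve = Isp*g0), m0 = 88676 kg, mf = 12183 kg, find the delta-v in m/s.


Ve = 234 * 9.81 = 2295.54 m/s
dV = 2295.54 * ln(88676/12183) = 4557 m/s

4557 m/s


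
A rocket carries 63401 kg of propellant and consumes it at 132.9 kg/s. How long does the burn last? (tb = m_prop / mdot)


tb = 63401 / 132.9 = 477.1 s

477.1 s


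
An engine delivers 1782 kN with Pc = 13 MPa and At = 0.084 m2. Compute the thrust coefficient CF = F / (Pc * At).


CF = 1782000 / (13e6 * 0.084) = 1.63

1.63


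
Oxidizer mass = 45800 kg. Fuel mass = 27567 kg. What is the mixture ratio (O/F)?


MR = 45800 / 27567 = 1.66

1.66


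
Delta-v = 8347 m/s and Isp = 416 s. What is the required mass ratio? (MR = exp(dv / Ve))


Ve = 416 * 9.81 = 4080.96 m/s
MR = exp(8347 / 4080.96) = 7.732

7.732


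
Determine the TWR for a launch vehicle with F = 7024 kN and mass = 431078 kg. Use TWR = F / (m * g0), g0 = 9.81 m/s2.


TWR = 7024000 / (431078 * 9.81) = 1.66

1.66


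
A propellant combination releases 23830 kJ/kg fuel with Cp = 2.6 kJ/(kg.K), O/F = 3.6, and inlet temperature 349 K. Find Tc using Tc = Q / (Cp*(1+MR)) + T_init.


Tc = 23830 / (2.6 * (1 + 3.6)) + 349 = 2341 K

2341 K


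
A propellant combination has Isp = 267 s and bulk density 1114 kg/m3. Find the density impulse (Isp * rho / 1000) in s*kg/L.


rho*Isp = 267 * 1114 / 1000 = 297 s*kg/L

297 s*kg/L


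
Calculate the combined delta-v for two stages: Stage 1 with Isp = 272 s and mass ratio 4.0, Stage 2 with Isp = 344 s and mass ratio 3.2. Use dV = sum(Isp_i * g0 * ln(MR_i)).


dV1 = 272 * 9.81 * ln(4.0) = 3699.1 m/s
dV2 = 344 * 9.81 * ln(3.2) = 3925.2 m/s
Total dV = 3699.1 + 3925.2 = 7624.3 m/s ~ 7624 m/s

7624 m/s


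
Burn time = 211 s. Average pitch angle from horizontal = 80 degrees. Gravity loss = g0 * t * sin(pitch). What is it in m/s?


GL = 9.81 * 211 * sin(80 deg) = 2038 m/s

2038 m/s


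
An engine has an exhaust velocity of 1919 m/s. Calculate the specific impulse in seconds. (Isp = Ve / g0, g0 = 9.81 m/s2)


Isp = Ve / g0 = 1919 / 9.81 = 195.6 s

195.6 s


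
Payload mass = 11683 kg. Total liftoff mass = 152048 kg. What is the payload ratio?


PR = 11683 / 152048 = 0.0768

0.0768


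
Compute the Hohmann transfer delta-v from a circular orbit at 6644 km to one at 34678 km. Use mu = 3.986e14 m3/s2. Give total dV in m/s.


V1 = sqrt(mu/r1) = 7745.58 m/s
dV1 = V1*(sqrt(2*r2/(r1+r2)) - 1) = 2289.14 m/s
V2 = sqrt(mu/r2) = 3390.33 m/s
dV2 = V2*(1 - sqrt(2*r1/(r1+r2))) = 1467.76 m/s
Total dV = 3757 m/s

3757 m/s


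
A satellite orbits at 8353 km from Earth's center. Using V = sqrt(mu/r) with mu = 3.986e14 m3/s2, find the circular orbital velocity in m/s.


V = sqrt(3.986e14 / 8353000) = 6908 m/s

6908 m/s


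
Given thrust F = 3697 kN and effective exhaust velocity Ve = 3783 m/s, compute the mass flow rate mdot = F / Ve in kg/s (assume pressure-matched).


mdot = F / Ve = 3697000 / 3783 = 977.3 kg/s

977.3 kg/s


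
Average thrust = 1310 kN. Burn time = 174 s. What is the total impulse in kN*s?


It = 1310 * 174 = 227940 kN*s

227940 kN*s


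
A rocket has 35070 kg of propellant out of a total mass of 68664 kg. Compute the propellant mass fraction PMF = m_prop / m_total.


PMF = 35070 / 68664 = 0.511

0.511


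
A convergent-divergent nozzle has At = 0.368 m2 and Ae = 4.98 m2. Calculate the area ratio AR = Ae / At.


AR = 4.98 / 0.368 = 13.5

13.5


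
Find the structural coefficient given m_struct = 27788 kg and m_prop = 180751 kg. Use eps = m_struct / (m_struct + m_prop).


eps = 27788 / (27788 + 180751) = 0.1333

0.1333


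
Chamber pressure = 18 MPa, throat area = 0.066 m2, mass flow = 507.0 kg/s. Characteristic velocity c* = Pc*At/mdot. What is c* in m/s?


c* = 18e6 * 0.066 / 507.0 = 2343 m/s

2343 m/s


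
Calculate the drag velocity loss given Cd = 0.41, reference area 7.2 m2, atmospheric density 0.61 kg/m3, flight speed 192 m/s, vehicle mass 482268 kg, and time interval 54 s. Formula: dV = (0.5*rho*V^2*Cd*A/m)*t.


D = 0.5 * 0.61 * 192^2 * 0.41 * 7.2 = 33190.87 N
a = 33190.87 / 482268 = 0.0688 m/s2
dV = 0.0688 * 54 = 3.7 m/s

3.7 m/s


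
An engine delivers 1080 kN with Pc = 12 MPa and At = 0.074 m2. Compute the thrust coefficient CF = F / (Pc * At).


CF = 1080000 / (12e6 * 0.074) = 1.22

1.22


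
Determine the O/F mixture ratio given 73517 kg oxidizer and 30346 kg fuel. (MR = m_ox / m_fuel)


MR = 73517 / 30346 = 2.42

2.42


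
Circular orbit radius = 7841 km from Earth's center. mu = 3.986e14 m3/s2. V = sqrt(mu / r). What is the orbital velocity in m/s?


V = sqrt(3.986e14 / 7841000) = 7130 m/s

7130 m/s


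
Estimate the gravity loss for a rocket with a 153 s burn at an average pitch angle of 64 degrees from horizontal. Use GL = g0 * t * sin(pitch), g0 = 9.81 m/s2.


GL = 9.81 * 153 * sin(64 deg) = 1349 m/s

1349 m/s


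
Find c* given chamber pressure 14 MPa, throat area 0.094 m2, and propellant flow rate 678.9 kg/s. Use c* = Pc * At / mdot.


c* = 14e6 * 0.094 / 678.9 = 1938 m/s

1938 m/s


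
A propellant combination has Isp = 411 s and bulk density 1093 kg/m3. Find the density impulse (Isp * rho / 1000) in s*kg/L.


rho*Isp = 411 * 1093 / 1000 = 449 s*kg/L

449 s*kg/L


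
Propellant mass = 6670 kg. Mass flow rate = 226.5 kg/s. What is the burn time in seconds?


tb = 6670 / 226.5 = 29.4 s

29.4 s


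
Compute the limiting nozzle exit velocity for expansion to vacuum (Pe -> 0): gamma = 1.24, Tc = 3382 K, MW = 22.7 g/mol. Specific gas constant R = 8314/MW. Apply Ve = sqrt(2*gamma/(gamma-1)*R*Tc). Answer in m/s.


R = 8314 / 22.7 = 366.26 J/(kg.K)
Ve = sqrt(2 * 1.24 / (1.24 - 1) * 366.26 * 3382) = 3578 m/s

3578 m/s


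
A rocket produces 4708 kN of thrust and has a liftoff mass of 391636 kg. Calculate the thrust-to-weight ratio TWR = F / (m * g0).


TWR = 4708000 / (391636 * 9.81) = 1.23

1.23


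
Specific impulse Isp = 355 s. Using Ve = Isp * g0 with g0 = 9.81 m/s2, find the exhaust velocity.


Ve = Isp * g0 = 355 * 9.81 = 3482.6 m/s

3482.6 m/s


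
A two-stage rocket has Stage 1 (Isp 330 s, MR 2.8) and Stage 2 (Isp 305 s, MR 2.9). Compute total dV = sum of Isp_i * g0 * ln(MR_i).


dV1 = 330 * 9.81 * ln(2.8) = 3333.2 m/s
dV2 = 305 * 9.81 * ln(2.9) = 3185.7 m/s
Total dV = 3333.2 + 3185.7 = 6518.9 m/s ~ 6519 m/s

6519 m/s


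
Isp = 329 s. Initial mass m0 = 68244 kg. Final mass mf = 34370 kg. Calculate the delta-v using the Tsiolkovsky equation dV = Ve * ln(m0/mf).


Ve = 329 * 9.81 = 3227.49 m/s
dV = 3227.49 * ln(68244/34370) = 2214 m/s

2214 m/s


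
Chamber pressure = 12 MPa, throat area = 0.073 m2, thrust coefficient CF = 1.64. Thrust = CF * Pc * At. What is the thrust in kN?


F = 1.64 * 12e6 * 0.073 = 1.4366e+06 N = 1436.6 kN

1436.6 kN


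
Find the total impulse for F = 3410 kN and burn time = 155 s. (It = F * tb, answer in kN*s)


It = 3410 * 155 = 528550 kN*s

528550 kN*s


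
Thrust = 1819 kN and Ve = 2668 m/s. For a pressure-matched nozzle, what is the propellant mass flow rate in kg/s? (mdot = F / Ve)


mdot = F / Ve = 1819000 / 2668 = 681.8 kg/s

681.8 kg/s


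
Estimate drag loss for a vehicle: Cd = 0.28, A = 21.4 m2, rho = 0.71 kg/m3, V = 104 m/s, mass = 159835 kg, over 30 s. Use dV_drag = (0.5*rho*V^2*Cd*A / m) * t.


D = 0.5 * 0.71 * 104^2 * 0.28 * 21.4 = 23007.36 N
a = 23007.36 / 159835 = 0.1439 m/s2
dV = 0.1439 * 30 = 4.3 m/s

4.3 m/s


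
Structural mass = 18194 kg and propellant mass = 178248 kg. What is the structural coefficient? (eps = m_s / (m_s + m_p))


eps = 18194 / (18194 + 178248) = 0.0926

0.0926


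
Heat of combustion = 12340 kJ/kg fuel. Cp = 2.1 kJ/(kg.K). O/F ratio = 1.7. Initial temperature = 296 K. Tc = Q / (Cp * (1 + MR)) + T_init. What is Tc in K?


Tc = 12340 / (2.1 * (1 + 1.7)) + 296 = 2472 K

2472 K


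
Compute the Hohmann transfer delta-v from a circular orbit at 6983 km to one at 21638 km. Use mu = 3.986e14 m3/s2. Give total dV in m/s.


V1 = sqrt(mu/r1) = 7555.23 m/s
dV1 = V1*(sqrt(2*r2/(r1+r2)) - 1) = 1735.05 m/s
V2 = sqrt(mu/r2) = 4292.0 m/s
dV2 = V2*(1 - sqrt(2*r1/(r1+r2))) = 1293.85 m/s
Total dV = 3029 m/s

3029 m/s


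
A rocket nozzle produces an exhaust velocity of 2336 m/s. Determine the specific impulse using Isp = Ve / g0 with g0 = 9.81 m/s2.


Isp = Ve / g0 = 2336 / 9.81 = 238.1 s

238.1 s


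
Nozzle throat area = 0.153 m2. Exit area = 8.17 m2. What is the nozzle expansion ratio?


AR = 8.17 / 0.153 = 53.4

53.4


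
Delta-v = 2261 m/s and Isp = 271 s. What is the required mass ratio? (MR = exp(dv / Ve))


Ve = 271 * 9.81 = 2658.51 m/s
MR = exp(2261 / 2658.51) = 2.341

2.341


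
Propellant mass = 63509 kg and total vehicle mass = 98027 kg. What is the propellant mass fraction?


PMF = 63509 / 98027 = 0.648

0.648


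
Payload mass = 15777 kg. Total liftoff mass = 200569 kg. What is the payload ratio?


PR = 15777 / 200569 = 0.0787

0.0787


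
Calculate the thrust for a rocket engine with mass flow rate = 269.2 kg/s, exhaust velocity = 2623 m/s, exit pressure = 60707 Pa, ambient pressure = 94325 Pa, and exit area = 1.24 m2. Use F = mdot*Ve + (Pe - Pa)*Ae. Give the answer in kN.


F = 269.2 * 2623 + (60707 - 94325) * 1.24 = 664425.0 N = 664.4 kN

664.4 kN


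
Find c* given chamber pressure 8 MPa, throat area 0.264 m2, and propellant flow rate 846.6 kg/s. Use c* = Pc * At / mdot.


c* = 8e6 * 0.264 / 846.6 = 2495 m/s

2495 m/s


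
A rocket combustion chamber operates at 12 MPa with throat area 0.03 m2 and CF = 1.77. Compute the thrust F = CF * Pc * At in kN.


F = 1.77 * 12e6 * 0.03 = 637200.0 N = 637.2 kN

637.2 kN


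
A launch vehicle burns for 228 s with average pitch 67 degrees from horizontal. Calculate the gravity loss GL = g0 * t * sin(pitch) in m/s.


GL = 9.81 * 228 * sin(67 deg) = 2059 m/s

2059 m/s


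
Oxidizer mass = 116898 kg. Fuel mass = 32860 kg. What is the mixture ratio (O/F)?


MR = 116898 / 32860 = 3.56

3.56


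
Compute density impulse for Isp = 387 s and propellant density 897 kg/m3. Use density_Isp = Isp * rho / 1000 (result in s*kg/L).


rho*Isp = 387 * 897 / 1000 = 347 s*kg/L

347 s*kg/L


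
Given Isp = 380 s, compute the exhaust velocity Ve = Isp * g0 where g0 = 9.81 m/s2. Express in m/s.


Ve = Isp * g0 = 380 * 9.81 = 3727.8 m/s

3727.8 m/s


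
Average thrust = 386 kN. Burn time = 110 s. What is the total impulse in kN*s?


It = 386 * 110 = 42460 kN*s

42460 kN*s


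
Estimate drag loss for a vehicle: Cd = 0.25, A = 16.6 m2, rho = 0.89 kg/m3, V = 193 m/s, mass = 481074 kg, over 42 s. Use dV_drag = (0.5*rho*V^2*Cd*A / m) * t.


D = 0.5 * 0.89 * 193^2 * 0.25 * 16.6 = 68789.59 N
a = 68789.59 / 481074 = 0.143 m/s2
dV = 0.143 * 42 = 6.0 m/s

6.0 m/s


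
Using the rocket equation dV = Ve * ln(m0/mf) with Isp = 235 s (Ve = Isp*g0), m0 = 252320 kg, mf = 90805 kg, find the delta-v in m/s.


Ve = 235 * 9.81 = 2305.35 m/s
dV = 2305.35 * ln(252320/90805) = 2356 m/s

2356 m/s


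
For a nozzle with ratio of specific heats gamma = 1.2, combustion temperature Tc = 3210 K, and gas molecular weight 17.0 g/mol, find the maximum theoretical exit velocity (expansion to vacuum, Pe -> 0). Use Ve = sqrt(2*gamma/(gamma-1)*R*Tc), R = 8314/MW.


R = 8314 / 17.0 = 489.06 J/(kg.K)
Ve = sqrt(2 * 1.2 / (1.2 - 1) * 489.06 * 3210) = 4340 m/s

4340 m/s


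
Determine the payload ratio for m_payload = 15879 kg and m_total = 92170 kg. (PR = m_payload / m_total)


PR = 15879 / 92170 = 0.1723

0.1723


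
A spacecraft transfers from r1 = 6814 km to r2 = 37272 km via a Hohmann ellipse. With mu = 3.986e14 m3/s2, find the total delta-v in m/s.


V1 = sqrt(mu/r1) = 7648.35 m/s
dV1 = V1*(sqrt(2*r2/(r1+r2)) - 1) = 2297.08 m/s
V2 = sqrt(mu/r2) = 3270.22 m/s
dV2 = V2*(1 - sqrt(2*r1/(r1+r2))) = 1452.02 m/s
Total dV = 3749 m/s

3749 m/s


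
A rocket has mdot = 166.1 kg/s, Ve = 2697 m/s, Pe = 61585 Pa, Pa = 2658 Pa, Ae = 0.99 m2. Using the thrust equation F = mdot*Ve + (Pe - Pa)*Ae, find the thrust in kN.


F = 166.1 * 2697 + (61585 - 2658) * 0.99 = 506309.0 N = 506.3 kN

506.3 kN


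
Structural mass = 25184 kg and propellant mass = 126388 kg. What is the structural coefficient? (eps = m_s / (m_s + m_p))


eps = 25184 / (25184 + 126388) = 0.1662

0.1662


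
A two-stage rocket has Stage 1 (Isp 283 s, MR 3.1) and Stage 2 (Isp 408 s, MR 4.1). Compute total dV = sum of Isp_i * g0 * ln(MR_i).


dV1 = 283 * 9.81 * ln(3.1) = 3141.0 m/s
dV2 = 408 * 9.81 * ln(4.1) = 5647.4 m/s
Total dV = 3141.0 + 5647.4 = 8788.4 m/s ~ 8788 m/s

8788 m/s


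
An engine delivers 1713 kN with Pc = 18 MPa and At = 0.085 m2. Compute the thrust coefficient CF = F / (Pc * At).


CF = 1713000 / (18e6 * 0.085) = 1.12

1.12


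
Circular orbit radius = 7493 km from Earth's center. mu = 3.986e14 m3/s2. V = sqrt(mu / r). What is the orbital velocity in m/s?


V = sqrt(3.986e14 / 7493000) = 7294 m/s

7294 m/s


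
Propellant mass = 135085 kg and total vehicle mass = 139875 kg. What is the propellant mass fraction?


PMF = 135085 / 139875 = 0.966

0.966


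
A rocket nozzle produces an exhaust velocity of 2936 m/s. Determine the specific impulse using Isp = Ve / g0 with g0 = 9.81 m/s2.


Isp = Ve / g0 = 2936 / 9.81 = 299.3 s

299.3 s


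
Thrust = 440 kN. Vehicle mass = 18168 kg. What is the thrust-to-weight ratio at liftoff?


TWR = 440000 / (18168 * 9.81) = 2.47

2.47


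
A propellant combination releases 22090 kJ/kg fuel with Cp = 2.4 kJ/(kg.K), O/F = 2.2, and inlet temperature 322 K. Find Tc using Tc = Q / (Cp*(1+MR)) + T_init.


Tc = 22090 / (2.4 * (1 + 2.2)) + 322 = 3198 K

3198 K


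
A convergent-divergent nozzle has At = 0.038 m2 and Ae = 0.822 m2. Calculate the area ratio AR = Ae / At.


AR = 0.822 / 0.038 = 21.6

21.6


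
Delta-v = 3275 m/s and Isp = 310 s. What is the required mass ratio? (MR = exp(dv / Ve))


Ve = 310 * 9.81 = 3041.1 m/s
MR = exp(3275 / 3041.1) = 2.936

2.936


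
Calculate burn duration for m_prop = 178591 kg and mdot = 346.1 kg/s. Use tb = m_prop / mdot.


tb = 178591 / 346.1 = 516.0 s

516.0 s


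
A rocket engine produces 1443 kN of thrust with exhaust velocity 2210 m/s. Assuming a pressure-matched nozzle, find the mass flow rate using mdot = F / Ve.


mdot = F / Ve = 1443000 / 2210 = 652.9 kg/s

652.9 kg/s


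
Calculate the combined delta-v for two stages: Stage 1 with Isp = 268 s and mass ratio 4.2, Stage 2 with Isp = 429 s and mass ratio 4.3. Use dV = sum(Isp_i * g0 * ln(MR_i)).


dV1 = 268 * 9.81 * ln(4.2) = 3773.0 m/s
dV2 = 429 * 9.81 * ln(4.3) = 6138.6 m/s
Total dV = 3773.0 + 6138.6 = 9911.6 m/s ~ 9912 m/s

9912 m/s


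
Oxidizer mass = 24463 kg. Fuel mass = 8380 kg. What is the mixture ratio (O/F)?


MR = 24463 / 8380 = 2.92

2.92


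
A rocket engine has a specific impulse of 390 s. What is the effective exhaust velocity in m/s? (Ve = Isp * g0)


Ve = Isp * g0 = 390 * 9.81 = 3825.9 m/s

3825.9 m/s


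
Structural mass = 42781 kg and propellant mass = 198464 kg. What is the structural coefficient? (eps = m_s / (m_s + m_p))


eps = 42781 / (42781 + 198464) = 0.1773

0.1773


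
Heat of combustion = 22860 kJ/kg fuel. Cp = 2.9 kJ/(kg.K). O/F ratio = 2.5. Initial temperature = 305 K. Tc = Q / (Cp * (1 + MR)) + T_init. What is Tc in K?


Tc = 22860 / (2.9 * (1 + 2.5)) + 305 = 2557 K

2557 K


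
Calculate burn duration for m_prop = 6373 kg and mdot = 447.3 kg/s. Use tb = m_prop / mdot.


tb = 6373 / 447.3 = 14.2 s

14.2 s


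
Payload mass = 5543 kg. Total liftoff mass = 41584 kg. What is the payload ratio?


PR = 5543 / 41584 = 0.1333

0.1333


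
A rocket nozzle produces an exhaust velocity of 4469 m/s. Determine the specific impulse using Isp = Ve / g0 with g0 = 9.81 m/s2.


Isp = Ve / g0 = 4469 / 9.81 = 455.6 s

455.6 s


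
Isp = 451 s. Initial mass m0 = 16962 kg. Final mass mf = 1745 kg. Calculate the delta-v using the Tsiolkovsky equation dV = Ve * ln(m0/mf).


Ve = 451 * 9.81 = 4424.31 m/s
dV = 4424.31 * ln(16962/1745) = 10062 m/s

10062 m/s


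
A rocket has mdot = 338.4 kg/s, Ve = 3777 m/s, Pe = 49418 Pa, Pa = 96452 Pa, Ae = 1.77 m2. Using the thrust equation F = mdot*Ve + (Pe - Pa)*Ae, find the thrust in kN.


F = 338.4 * 3777 + (49418 - 96452) * 1.77 = 1.1949e+06 N = 1194.9 kN

1194.9 kN


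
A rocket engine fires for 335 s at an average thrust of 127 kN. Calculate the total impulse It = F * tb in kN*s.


It = 127 * 335 = 42545 kN*s

42545 kN*s


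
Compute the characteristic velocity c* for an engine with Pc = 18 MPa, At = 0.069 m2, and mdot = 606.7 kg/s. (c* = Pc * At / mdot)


c* = 18e6 * 0.069 / 606.7 = 2047 m/s

2047 m/s


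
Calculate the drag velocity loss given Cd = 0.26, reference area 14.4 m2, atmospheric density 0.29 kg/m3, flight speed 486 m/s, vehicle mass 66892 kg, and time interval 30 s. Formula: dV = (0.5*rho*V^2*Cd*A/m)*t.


D = 0.5 * 0.29 * 486^2 * 0.26 * 14.4 = 128226.08 N
a = 128226.08 / 66892 = 1.9169 m/s2
dV = 1.9169 * 30 = 57.5 m/s

57.5 m/s


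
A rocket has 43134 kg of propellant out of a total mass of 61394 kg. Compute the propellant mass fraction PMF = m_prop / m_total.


PMF = 43134 / 61394 = 0.703

0.703


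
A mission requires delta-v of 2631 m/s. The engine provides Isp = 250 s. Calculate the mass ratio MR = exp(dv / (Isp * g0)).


Ve = 250 * 9.81 = 2452.5 m/s
MR = exp(2631 / 2452.5) = 2.924

2.924


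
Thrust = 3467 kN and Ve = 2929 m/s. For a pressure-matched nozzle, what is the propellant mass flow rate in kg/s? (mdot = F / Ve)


mdot = F / Ve = 3467000 / 2929 = 1183.7 kg/s

1183.7 kg/s


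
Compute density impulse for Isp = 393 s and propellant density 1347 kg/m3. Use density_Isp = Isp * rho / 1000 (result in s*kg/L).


rho*Isp = 393 * 1347 / 1000 = 529 s*kg/L

529 s*kg/L


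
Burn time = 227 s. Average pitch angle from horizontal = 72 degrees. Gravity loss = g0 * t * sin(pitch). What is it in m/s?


GL = 9.81 * 227 * sin(72 deg) = 2118 m/s

2118 m/s


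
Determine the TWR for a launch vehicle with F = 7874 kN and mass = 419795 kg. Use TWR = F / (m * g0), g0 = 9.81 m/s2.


TWR = 7874000 / (419795 * 9.81) = 1.91

1.91


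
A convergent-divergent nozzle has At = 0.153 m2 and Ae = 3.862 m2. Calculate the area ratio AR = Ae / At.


AR = 3.862 / 0.153 = 25.2

25.2


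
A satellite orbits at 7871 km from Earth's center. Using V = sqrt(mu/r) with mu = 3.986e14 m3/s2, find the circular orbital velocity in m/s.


V = sqrt(3.986e14 / 7871000) = 7116 m/s

7116 m/s


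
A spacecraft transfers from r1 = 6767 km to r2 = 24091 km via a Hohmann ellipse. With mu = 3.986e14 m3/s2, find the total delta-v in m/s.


V1 = sqrt(mu/r1) = 7674.86 m/s
dV1 = V1*(sqrt(2*r2/(r1+r2)) - 1) = 1915.37 m/s
V2 = sqrt(mu/r2) = 4067.63 m/s
dV2 = V2*(1 - sqrt(2*r1/(r1+r2))) = 1373.8 m/s
Total dV = 3289 m/s

3289 m/s


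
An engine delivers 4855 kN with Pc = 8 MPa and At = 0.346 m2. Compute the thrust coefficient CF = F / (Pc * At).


CF = 4855000 / (8e6 * 0.346) = 1.75

1.75


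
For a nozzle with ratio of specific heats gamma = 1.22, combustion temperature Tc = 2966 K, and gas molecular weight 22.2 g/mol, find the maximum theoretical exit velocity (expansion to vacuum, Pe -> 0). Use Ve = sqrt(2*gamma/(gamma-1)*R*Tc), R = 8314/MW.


R = 8314 / 22.2 = 374.5 J/(kg.K)
Ve = sqrt(2 * 1.22 / (1.22 - 1) * 374.5 * 2966) = 3510 m/s

3510 m/s


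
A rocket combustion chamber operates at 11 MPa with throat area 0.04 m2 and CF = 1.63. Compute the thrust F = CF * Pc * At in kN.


F = 1.63 * 11e6 * 0.04 = 717200.0 N = 717.2 kN

717.2 kN


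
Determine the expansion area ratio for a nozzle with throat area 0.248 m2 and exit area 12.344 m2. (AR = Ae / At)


AR = 12.344 / 0.248 = 49.8

49.8


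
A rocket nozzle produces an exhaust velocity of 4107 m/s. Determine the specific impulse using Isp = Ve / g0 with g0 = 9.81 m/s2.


Isp = Ve / g0 = 4107 / 9.81 = 418.7 s

418.7 s


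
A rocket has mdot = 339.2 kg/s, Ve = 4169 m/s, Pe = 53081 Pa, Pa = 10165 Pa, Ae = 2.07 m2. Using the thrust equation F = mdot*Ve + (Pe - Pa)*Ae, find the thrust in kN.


F = 339.2 * 4169 + (53081 - 10165) * 2.07 = 1.5030e+06 N = 1503.0 kN

1503.0 kN


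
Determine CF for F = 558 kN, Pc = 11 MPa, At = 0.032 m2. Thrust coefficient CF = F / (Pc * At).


CF = 558000 / (11e6 * 0.032) = 1.59

1.59


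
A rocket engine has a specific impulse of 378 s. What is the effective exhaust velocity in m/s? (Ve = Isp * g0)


Ve = Isp * g0 = 378 * 9.81 = 3708.2 m/s

3708.2 m/s


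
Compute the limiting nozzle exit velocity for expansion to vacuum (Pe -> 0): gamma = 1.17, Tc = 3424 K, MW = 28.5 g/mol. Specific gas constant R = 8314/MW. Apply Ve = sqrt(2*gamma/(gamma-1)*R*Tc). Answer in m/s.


R = 8314 / 28.5 = 291.72 J/(kg.K)
Ve = sqrt(2 * 1.17 / (1.17 - 1) * 291.72 * 3424) = 3708 m/s

3708 m/s


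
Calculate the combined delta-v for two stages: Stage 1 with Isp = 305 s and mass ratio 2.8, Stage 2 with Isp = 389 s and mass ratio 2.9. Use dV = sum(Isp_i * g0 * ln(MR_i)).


dV1 = 305 * 9.81 * ln(2.8) = 3080.7 m/s
dV2 = 389 * 9.81 * ln(2.9) = 4063.0 m/s
Total dV = 3080.7 + 4063.0 = 7143.7 m/s ~ 7144 m/s

7144 m/s


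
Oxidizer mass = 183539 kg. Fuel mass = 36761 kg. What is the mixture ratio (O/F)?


MR = 183539 / 36761 = 4.99

4.99


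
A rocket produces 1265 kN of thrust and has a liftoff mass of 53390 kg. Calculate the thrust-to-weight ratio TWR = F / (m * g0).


TWR = 1265000 / (53390 * 9.81) = 2.42

2.42


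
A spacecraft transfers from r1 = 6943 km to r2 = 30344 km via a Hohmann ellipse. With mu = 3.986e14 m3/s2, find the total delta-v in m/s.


V1 = sqrt(mu/r1) = 7576.96 m/s
dV1 = V1*(sqrt(2*r2/(r1+r2)) - 1) = 2089.51 m/s
V2 = sqrt(mu/r2) = 3624.37 m/s
dV2 = V2*(1 - sqrt(2*r1/(r1+r2))) = 1412.59 m/s
Total dV = 3502 m/s

3502 m/s


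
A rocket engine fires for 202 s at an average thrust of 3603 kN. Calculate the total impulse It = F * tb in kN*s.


It = 3603 * 202 = 727806 kN*s

727806 kN*s


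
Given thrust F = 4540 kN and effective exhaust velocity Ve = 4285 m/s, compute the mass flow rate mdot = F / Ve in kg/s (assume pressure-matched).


mdot = F / Ve = 4540000 / 4285 = 1059.5 kg/s

1059.5 kg/s


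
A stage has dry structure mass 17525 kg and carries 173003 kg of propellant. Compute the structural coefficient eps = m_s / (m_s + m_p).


eps = 17525 / (17525 + 173003) = 0.092

0.092


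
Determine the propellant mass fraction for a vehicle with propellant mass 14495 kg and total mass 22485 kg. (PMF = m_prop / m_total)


PMF = 14495 / 22485 = 0.645

0.645


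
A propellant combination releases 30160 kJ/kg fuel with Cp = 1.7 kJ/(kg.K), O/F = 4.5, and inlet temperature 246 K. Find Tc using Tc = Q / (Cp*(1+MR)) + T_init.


Tc = 30160 / (1.7 * (1 + 4.5)) + 246 = 3472 K

3472 K


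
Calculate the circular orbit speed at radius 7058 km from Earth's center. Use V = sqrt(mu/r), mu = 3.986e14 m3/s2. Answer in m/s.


V = sqrt(3.986e14 / 7058000) = 7515 m/s

7515 m/s


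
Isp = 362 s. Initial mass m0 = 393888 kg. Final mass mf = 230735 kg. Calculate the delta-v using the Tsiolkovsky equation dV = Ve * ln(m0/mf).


Ve = 362 * 9.81 = 3551.22 m/s
dV = 3551.22 * ln(393888/230735) = 1899 m/s

1899 m/s


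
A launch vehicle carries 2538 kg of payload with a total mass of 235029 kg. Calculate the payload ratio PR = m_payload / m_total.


PR = 2538 / 235029 = 0.0108

0.0108


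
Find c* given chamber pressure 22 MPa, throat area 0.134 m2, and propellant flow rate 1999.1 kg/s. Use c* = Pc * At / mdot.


c* = 22e6 * 0.134 / 1999.1 = 1475 m/s

1475 m/s


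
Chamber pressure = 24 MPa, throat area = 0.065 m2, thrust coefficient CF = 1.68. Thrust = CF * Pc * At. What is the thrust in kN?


F = 1.68 * 24e6 * 0.065 = 2.6208e+06 N = 2620.8 kN

2620.8 kN


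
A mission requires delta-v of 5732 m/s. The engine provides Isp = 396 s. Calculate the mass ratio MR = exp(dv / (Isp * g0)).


Ve = 396 * 9.81 = 3884.76 m/s
MR = exp(5732 / 3884.76) = 4.373

4.373


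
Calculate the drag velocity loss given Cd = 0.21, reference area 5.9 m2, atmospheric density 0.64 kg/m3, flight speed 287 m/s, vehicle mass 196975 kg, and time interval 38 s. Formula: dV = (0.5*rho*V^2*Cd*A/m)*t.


D = 0.5 * 0.64 * 287^2 * 0.21 * 5.9 = 32657.66 N
a = 32657.66 / 196975 = 0.1658 m/s2
dV = 0.1658 * 38 = 6.3 m/s

6.3 m/s


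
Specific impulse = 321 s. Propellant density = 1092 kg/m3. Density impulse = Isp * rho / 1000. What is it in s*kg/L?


rho*Isp = 321 * 1092 / 1000 = 351 s*kg/L

351 s*kg/L


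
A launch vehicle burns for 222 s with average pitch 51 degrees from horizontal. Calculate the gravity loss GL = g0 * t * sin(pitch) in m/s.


GL = 9.81 * 222 * sin(51 deg) = 1692 m/s

1692 m/s


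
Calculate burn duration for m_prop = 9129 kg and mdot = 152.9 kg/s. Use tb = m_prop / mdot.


tb = 9129 / 152.9 = 59.7 s

59.7 s


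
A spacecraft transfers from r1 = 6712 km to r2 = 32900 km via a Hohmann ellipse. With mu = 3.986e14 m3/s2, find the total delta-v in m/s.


V1 = sqrt(mu/r1) = 7706.24 m/s
dV1 = V1*(sqrt(2*r2/(r1+r2)) - 1) = 2225.88 m/s
V2 = sqrt(mu/r2) = 3480.73 m/s
dV2 = V2*(1 - sqrt(2*r1/(r1+r2))) = 1454.46 m/s
Total dV = 3680 m/s

3680 m/s


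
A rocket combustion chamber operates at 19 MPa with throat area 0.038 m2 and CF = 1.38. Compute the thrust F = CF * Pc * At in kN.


F = 1.38 * 19e6 * 0.038 = 996360.0 N = 996.4 kN

996.4 kN


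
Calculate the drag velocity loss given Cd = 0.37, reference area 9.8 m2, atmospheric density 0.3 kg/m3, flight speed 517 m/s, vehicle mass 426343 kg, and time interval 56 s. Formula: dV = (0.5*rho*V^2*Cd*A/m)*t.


D = 0.5 * 0.3 * 517^2 * 0.37 * 9.8 = 145378.49 N
a = 145378.49 / 426343 = 0.341 m/s2
dV = 0.341 * 56 = 19.1 m/s

19.1 m/s


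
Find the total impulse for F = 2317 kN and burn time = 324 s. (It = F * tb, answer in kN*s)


It = 2317 * 324 = 750708 kN*s

750708 kN*s


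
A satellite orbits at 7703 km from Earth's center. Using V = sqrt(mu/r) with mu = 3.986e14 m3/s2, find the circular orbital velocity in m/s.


V = sqrt(3.986e14 / 7703000) = 7193 m/s

7193 m/s


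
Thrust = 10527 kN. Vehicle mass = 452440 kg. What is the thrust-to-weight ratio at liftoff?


TWR = 10527000 / (452440 * 9.81) = 2.37

2.37


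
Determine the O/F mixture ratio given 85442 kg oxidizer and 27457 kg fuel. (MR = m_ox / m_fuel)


MR = 85442 / 27457 = 3.11

3.11


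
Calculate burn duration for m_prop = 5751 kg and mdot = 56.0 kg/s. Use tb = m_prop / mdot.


tb = 5751 / 56.0 = 102.7 s

102.7 s


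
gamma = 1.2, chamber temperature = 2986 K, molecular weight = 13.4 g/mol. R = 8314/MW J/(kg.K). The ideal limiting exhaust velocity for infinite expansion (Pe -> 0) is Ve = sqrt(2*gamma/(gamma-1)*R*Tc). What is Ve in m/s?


R = 8314 / 13.4 = 620.45 J/(kg.K)
Ve = sqrt(2 * 1.2 / (1.2 - 1) * 620.45 * 2986) = 4715 m/s

4715 m/s


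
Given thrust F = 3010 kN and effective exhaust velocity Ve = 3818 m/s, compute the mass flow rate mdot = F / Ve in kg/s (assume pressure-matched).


mdot = F / Ve = 3010000 / 3818 = 788.4 kg/s

788.4 kg/s


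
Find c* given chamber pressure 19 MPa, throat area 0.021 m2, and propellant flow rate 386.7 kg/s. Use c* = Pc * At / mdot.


c* = 19e6 * 0.021 / 386.7 = 1032 m/s

1032 m/s


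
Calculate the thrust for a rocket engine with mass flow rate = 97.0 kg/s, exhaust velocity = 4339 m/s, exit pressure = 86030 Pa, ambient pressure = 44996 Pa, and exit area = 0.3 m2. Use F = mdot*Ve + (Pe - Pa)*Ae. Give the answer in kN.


F = 97.0 * 4339 + (86030 - 44996) * 0.3 = 433193.0 N = 433.2 kN

433.2 kN


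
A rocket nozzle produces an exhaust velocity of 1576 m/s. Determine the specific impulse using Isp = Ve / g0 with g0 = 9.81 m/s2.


Isp = Ve / g0 = 1576 / 9.81 = 160.7 s

160.7 s


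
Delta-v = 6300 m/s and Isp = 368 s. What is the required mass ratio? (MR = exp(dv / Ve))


Ve = 368 * 9.81 = 3610.08 m/s
MR = exp(6300 / 3610.08) = 5.727

5.727


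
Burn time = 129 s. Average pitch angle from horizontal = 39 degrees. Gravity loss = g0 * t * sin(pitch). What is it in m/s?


GL = 9.81 * 129 * sin(39 deg) = 796 m/s

796 m/s


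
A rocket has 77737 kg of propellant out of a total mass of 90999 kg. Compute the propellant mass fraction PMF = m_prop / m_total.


PMF = 77737 / 90999 = 0.854

0.854


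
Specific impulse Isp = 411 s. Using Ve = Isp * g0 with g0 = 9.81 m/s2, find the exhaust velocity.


Ve = Isp * g0 = 411 * 9.81 = 4031.9 m/s

4031.9 m/s


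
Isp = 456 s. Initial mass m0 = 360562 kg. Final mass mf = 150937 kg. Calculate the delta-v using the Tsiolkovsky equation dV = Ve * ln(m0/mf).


Ve = 456 * 9.81 = 4473.36 m/s
dV = 4473.36 * ln(360562/150937) = 3895 m/s

3895 m/s


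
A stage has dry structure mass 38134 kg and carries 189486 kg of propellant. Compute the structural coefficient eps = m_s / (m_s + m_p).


eps = 38134 / (38134 + 189486) = 0.1675

0.1675


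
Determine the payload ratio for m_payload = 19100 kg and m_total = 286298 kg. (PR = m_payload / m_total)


PR = 19100 / 286298 = 0.0667

0.0667


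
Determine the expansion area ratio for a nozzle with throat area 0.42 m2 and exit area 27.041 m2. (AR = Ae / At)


AR = 27.041 / 0.42 = 64.4

64.4


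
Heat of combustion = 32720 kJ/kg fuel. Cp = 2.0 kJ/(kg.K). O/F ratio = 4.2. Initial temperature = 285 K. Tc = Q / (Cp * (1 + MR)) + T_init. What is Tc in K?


Tc = 32720 / (2.0 * (1 + 4.2)) + 285 = 3431 K

3431 K


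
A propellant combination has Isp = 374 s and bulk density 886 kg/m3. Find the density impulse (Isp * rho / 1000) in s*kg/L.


rho*Isp = 374 * 886 / 1000 = 331 s*kg/L

331 s*kg/L


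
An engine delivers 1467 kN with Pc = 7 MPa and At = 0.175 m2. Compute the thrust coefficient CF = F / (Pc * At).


CF = 1467000 / (7e6 * 0.175) = 1.2

1.2


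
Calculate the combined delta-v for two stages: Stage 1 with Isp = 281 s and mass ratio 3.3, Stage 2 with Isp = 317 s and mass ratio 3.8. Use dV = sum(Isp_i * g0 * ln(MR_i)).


dV1 = 281 * 9.81 * ln(3.3) = 3291.2 m/s
dV2 = 317 * 9.81 * ln(3.8) = 4151.5 m/s
Total dV = 3291.2 + 4151.5 = 7442.7 m/s ~ 7443 m/s

7443 m/s


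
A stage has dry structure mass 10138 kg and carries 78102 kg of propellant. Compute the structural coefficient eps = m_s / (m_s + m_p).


eps = 10138 / (10138 + 78102) = 0.1149

0.1149


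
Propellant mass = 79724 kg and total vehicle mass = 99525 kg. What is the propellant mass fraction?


PMF = 79724 / 99525 = 0.801

0.801


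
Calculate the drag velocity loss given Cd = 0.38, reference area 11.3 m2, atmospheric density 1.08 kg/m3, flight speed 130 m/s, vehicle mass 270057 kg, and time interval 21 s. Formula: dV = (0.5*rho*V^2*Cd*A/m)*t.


D = 0.5 * 1.08 * 130^2 * 0.38 * 11.3 = 39187.04 N
a = 39187.04 / 270057 = 0.1451 m/s2
dV = 0.1451 * 21 = 3.0 m/s

3.0 m/s


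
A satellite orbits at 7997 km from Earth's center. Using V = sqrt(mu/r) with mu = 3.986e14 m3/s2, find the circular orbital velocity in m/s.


V = sqrt(3.986e14 / 7997000) = 7060 m/s

7060 m/s
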